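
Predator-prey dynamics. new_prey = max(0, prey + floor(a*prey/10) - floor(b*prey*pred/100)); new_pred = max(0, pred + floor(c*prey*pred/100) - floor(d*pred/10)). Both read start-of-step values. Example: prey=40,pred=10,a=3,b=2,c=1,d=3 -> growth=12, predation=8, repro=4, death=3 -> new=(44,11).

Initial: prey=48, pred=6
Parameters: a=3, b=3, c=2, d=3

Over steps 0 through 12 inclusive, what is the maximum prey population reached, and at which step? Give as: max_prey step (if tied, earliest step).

Answer: 54 1

Derivation:
Step 1: prey: 48+14-8=54; pred: 6+5-1=10
Step 2: prey: 54+16-16=54; pred: 10+10-3=17
Step 3: prey: 54+16-27=43; pred: 17+18-5=30
Step 4: prey: 43+12-38=17; pred: 30+25-9=46
Step 5: prey: 17+5-23=0; pred: 46+15-13=48
Step 6: prey: 0+0-0=0; pred: 48+0-14=34
Step 7: prey: 0+0-0=0; pred: 34+0-10=24
Step 8: prey: 0+0-0=0; pred: 24+0-7=17
Step 9: prey: 0+0-0=0; pred: 17+0-5=12
Step 10: prey: 0+0-0=0; pred: 12+0-3=9
Step 11: prey: 0+0-0=0; pred: 9+0-2=7
Step 12: prey: 0+0-0=0; pred: 7+0-2=5
Max prey = 54 at step 1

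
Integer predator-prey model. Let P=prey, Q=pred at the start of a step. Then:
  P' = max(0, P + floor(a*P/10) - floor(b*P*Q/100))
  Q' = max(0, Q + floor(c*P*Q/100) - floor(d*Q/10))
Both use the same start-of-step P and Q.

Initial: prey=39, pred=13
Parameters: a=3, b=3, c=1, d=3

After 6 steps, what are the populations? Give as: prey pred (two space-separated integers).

Answer: 15 13

Derivation:
Step 1: prey: 39+11-15=35; pred: 13+5-3=15
Step 2: prey: 35+10-15=30; pred: 15+5-4=16
Step 3: prey: 30+9-14=25; pred: 16+4-4=16
Step 4: prey: 25+7-12=20; pred: 16+4-4=16
Step 5: prey: 20+6-9=17; pred: 16+3-4=15
Step 6: prey: 17+5-7=15; pred: 15+2-4=13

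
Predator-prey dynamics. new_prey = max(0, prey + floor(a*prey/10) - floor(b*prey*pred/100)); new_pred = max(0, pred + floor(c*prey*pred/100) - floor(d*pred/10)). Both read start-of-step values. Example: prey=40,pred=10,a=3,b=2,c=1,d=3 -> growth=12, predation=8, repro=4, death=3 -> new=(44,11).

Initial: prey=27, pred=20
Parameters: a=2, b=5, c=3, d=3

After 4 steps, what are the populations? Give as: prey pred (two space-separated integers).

Step 1: prey: 27+5-27=5; pred: 20+16-6=30
Step 2: prey: 5+1-7=0; pred: 30+4-9=25
Step 3: prey: 0+0-0=0; pred: 25+0-7=18
Step 4: prey: 0+0-0=0; pred: 18+0-5=13

Answer: 0 13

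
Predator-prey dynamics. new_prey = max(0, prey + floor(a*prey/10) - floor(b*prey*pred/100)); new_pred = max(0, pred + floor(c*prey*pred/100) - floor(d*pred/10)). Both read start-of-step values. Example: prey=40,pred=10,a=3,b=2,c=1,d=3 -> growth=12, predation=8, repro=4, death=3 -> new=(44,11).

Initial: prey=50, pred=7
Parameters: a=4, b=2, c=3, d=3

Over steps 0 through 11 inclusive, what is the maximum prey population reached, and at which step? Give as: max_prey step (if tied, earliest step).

Step 1: prey: 50+20-7=63; pred: 7+10-2=15
Step 2: prey: 63+25-18=70; pred: 15+28-4=39
Step 3: prey: 70+28-54=44; pred: 39+81-11=109
Step 4: prey: 44+17-95=0; pred: 109+143-32=220
Step 5: prey: 0+0-0=0; pred: 220+0-66=154
Step 6: prey: 0+0-0=0; pred: 154+0-46=108
Step 7: prey: 0+0-0=0; pred: 108+0-32=76
Step 8: prey: 0+0-0=0; pred: 76+0-22=54
Step 9: prey: 0+0-0=0; pred: 54+0-16=38
Step 10: prey: 0+0-0=0; pred: 38+0-11=27
Step 11: prey: 0+0-0=0; pred: 27+0-8=19
Max prey = 70 at step 2

Answer: 70 2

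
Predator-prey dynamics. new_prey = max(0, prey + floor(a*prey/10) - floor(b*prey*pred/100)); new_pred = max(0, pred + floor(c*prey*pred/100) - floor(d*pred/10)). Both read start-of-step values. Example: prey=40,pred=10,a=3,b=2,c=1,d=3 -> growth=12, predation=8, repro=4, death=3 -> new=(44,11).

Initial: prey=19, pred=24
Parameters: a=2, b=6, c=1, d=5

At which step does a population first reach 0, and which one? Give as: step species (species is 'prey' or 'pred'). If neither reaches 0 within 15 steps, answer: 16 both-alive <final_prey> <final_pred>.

Answer: 1 prey

Derivation:
Step 1: prey: 19+3-27=0; pred: 24+4-12=16
First extinction: prey at step 1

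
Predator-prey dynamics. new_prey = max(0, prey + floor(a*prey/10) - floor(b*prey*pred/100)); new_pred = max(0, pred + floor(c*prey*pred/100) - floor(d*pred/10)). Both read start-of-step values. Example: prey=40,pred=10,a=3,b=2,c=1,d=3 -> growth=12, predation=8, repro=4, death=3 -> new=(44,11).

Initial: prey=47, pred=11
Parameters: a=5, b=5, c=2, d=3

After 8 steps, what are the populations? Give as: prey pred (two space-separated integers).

Answer: 0 7

Derivation:
Step 1: prey: 47+23-25=45; pred: 11+10-3=18
Step 2: prey: 45+22-40=27; pred: 18+16-5=29
Step 3: prey: 27+13-39=1; pred: 29+15-8=36
Step 4: prey: 1+0-1=0; pred: 36+0-10=26
Step 5: prey: 0+0-0=0; pred: 26+0-7=19
Step 6: prey: 0+0-0=0; pred: 19+0-5=14
Step 7: prey: 0+0-0=0; pred: 14+0-4=10
Step 8: prey: 0+0-0=0; pred: 10+0-3=7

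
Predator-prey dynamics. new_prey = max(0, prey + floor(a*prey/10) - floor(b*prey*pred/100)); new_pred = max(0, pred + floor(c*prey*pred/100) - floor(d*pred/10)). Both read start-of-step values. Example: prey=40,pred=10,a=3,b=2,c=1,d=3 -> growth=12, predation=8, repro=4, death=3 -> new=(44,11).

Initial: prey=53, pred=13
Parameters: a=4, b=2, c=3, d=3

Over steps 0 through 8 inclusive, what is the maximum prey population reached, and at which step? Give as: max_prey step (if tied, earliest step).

Step 1: prey: 53+21-13=61; pred: 13+20-3=30
Step 2: prey: 61+24-36=49; pred: 30+54-9=75
Step 3: prey: 49+19-73=0; pred: 75+110-22=163
Step 4: prey: 0+0-0=0; pred: 163+0-48=115
Step 5: prey: 0+0-0=0; pred: 115+0-34=81
Step 6: prey: 0+0-0=0; pred: 81+0-24=57
Step 7: prey: 0+0-0=0; pred: 57+0-17=40
Step 8: prey: 0+0-0=0; pred: 40+0-12=28
Max prey = 61 at step 1

Answer: 61 1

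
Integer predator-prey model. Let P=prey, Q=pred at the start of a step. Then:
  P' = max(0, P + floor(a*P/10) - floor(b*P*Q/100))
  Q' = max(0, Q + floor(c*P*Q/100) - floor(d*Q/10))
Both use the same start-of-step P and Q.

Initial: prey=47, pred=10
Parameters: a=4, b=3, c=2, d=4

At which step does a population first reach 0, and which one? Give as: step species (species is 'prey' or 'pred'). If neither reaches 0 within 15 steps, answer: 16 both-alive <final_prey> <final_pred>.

Step 1: prey: 47+18-14=51; pred: 10+9-4=15
Step 2: prey: 51+20-22=49; pred: 15+15-6=24
Step 3: prey: 49+19-35=33; pred: 24+23-9=38
Step 4: prey: 33+13-37=9; pred: 38+25-15=48
Step 5: prey: 9+3-12=0; pred: 48+8-19=37
First extinction: prey at step 5

Answer: 5 prey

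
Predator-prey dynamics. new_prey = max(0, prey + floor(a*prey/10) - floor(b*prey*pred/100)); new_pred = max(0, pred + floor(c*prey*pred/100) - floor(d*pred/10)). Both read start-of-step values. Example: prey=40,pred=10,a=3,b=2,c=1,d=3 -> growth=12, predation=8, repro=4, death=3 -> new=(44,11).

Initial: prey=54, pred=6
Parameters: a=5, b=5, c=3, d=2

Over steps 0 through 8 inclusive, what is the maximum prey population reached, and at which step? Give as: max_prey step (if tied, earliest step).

Step 1: prey: 54+27-16=65; pred: 6+9-1=14
Step 2: prey: 65+32-45=52; pred: 14+27-2=39
Step 3: prey: 52+26-101=0; pred: 39+60-7=92
Step 4: prey: 0+0-0=0; pred: 92+0-18=74
Step 5: prey: 0+0-0=0; pred: 74+0-14=60
Step 6: prey: 0+0-0=0; pred: 60+0-12=48
Step 7: prey: 0+0-0=0; pred: 48+0-9=39
Step 8: prey: 0+0-0=0; pred: 39+0-7=32
Max prey = 65 at step 1

Answer: 65 1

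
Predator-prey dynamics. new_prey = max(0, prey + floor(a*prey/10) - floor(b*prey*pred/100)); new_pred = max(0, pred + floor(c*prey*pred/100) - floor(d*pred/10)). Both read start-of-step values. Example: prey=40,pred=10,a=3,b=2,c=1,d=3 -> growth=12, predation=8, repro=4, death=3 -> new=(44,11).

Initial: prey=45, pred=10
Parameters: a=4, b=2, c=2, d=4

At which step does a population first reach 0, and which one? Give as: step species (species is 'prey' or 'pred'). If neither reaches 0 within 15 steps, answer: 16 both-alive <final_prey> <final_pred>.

Step 1: prey: 45+18-9=54; pred: 10+9-4=15
Step 2: prey: 54+21-16=59; pred: 15+16-6=25
Step 3: prey: 59+23-29=53; pred: 25+29-10=44
Step 4: prey: 53+21-46=28; pred: 44+46-17=73
Step 5: prey: 28+11-40=0; pred: 73+40-29=84
First extinction: prey at step 5

Answer: 5 prey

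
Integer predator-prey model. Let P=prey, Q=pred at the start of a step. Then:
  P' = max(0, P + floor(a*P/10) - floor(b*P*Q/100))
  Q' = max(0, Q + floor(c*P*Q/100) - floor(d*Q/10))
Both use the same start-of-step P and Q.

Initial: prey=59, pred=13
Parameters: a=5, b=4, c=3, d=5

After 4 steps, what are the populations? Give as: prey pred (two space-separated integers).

Step 1: prey: 59+29-30=58; pred: 13+23-6=30
Step 2: prey: 58+29-69=18; pred: 30+52-15=67
Step 3: prey: 18+9-48=0; pred: 67+36-33=70
Step 4: prey: 0+0-0=0; pred: 70+0-35=35

Answer: 0 35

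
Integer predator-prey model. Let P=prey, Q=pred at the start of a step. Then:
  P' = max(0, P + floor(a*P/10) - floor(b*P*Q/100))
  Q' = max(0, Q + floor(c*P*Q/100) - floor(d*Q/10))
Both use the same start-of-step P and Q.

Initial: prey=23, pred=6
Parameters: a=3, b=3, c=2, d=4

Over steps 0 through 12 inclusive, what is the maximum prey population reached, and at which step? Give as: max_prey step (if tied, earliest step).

Answer: 34 5

Derivation:
Step 1: prey: 23+6-4=25; pred: 6+2-2=6
Step 2: prey: 25+7-4=28; pred: 6+3-2=7
Step 3: prey: 28+8-5=31; pred: 7+3-2=8
Step 4: prey: 31+9-7=33; pred: 8+4-3=9
Step 5: prey: 33+9-8=34; pred: 9+5-3=11
Step 6: prey: 34+10-11=33; pred: 11+7-4=14
Step 7: prey: 33+9-13=29; pred: 14+9-5=18
Step 8: prey: 29+8-15=22; pred: 18+10-7=21
Step 9: prey: 22+6-13=15; pred: 21+9-8=22
Step 10: prey: 15+4-9=10; pred: 22+6-8=20
Step 11: prey: 10+3-6=7; pred: 20+4-8=16
Step 12: prey: 7+2-3=6; pred: 16+2-6=12
Max prey = 34 at step 5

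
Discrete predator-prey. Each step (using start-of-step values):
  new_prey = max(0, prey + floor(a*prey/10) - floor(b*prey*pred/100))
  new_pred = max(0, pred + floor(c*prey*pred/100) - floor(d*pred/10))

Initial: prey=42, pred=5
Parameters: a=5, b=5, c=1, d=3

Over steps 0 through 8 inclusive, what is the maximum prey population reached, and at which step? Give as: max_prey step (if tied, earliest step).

Answer: 71 3

Derivation:
Step 1: prey: 42+21-10=53; pred: 5+2-1=6
Step 2: prey: 53+26-15=64; pred: 6+3-1=8
Step 3: prey: 64+32-25=71; pred: 8+5-2=11
Step 4: prey: 71+35-39=67; pred: 11+7-3=15
Step 5: prey: 67+33-50=50; pred: 15+10-4=21
Step 6: prey: 50+25-52=23; pred: 21+10-6=25
Step 7: prey: 23+11-28=6; pred: 25+5-7=23
Step 8: prey: 6+3-6=3; pred: 23+1-6=18
Max prey = 71 at step 3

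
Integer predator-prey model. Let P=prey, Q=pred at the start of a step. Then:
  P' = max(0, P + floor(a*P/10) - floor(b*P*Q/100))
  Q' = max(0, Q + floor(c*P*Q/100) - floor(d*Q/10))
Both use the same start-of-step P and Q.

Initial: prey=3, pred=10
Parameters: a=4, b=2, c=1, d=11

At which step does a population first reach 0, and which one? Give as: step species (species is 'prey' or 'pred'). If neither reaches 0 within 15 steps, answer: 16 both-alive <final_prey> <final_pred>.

Answer: 1 pred

Derivation:
Step 1: prey: 3+1-0=4; pred: 10+0-11=0
First extinction: pred at step 1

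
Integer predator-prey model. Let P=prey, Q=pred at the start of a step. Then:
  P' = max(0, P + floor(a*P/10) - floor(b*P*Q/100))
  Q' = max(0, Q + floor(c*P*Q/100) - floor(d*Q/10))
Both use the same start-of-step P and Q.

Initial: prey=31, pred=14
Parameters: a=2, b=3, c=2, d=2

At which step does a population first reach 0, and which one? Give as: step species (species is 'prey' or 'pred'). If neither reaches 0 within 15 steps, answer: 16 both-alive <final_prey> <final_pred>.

Step 1: prey: 31+6-13=24; pred: 14+8-2=20
Step 2: prey: 24+4-14=14; pred: 20+9-4=25
Step 3: prey: 14+2-10=6; pred: 25+7-5=27
Step 4: prey: 6+1-4=3; pred: 27+3-5=25
Step 5: prey: 3+0-2=1; pred: 25+1-5=21
Step 6: prey: 1+0-0=1; pred: 21+0-4=17
Step 7: prey: 1+0-0=1; pred: 17+0-3=14
Step 8: prey: 1+0-0=1; pred: 14+0-2=12
Step 9: prey: 1+0-0=1; pred: 12+0-2=10
Step 10: prey: 1+0-0=1; pred: 10+0-2=8
Step 11: prey: 1+0-0=1; pred: 8+0-1=7
Step 12: prey: 1+0-0=1; pred: 7+0-1=6
Step 13: prey: 1+0-0=1; pred: 6+0-1=5
Step 14: prey: 1+0-0=1; pred: 5+0-1=4
Step 15: prey: 1+0-0=1; pred: 4+0-0=4
No extinction within 15 steps

Answer: 16 both-alive 1 4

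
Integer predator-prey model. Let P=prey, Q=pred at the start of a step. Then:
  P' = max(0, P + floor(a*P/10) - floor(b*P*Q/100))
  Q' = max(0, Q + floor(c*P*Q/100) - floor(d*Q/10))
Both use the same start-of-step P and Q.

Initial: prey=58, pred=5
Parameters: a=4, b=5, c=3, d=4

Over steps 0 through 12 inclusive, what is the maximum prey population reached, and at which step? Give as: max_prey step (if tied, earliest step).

Step 1: prey: 58+23-14=67; pred: 5+8-2=11
Step 2: prey: 67+26-36=57; pred: 11+22-4=29
Step 3: prey: 57+22-82=0; pred: 29+49-11=67
Step 4: prey: 0+0-0=0; pred: 67+0-26=41
Step 5: prey: 0+0-0=0; pred: 41+0-16=25
Step 6: prey: 0+0-0=0; pred: 25+0-10=15
Step 7: prey: 0+0-0=0; pred: 15+0-6=9
Step 8: prey: 0+0-0=0; pred: 9+0-3=6
Step 9: prey: 0+0-0=0; pred: 6+0-2=4
Step 10: prey: 0+0-0=0; pred: 4+0-1=3
Step 11: prey: 0+0-0=0; pred: 3+0-1=2
Step 12: prey: 0+0-0=0; pred: 2+0-0=2
Max prey = 67 at step 1

Answer: 67 1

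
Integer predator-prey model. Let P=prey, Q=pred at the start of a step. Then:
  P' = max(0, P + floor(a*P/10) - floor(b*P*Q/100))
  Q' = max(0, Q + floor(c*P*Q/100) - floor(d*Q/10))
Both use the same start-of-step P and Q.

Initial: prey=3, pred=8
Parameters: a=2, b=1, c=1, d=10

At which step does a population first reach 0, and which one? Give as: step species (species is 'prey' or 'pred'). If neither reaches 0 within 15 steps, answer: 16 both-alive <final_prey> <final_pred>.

Step 1: prey: 3+0-0=3; pred: 8+0-8=0
First extinction: pred at step 1

Answer: 1 pred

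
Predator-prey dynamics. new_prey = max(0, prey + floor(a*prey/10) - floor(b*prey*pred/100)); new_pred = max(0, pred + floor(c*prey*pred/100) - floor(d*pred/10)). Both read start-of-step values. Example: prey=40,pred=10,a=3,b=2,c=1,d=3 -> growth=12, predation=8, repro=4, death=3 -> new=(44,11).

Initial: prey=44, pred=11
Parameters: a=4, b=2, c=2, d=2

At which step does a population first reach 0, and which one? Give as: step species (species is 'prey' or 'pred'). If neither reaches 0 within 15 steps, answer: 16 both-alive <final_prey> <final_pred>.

Answer: 5 prey

Derivation:
Step 1: prey: 44+17-9=52; pred: 11+9-2=18
Step 2: prey: 52+20-18=54; pred: 18+18-3=33
Step 3: prey: 54+21-35=40; pred: 33+35-6=62
Step 4: prey: 40+16-49=7; pred: 62+49-12=99
Step 5: prey: 7+2-13=0; pred: 99+13-19=93
First extinction: prey at step 5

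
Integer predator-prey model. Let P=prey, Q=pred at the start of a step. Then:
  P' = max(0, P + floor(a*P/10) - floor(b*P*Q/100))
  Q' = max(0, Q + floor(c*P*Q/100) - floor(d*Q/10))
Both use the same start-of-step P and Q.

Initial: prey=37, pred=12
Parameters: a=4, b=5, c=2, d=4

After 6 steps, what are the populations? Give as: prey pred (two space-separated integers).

Step 1: prey: 37+14-22=29; pred: 12+8-4=16
Step 2: prey: 29+11-23=17; pred: 16+9-6=19
Step 3: prey: 17+6-16=7; pred: 19+6-7=18
Step 4: prey: 7+2-6=3; pred: 18+2-7=13
Step 5: prey: 3+1-1=3; pred: 13+0-5=8
Step 6: prey: 3+1-1=3; pred: 8+0-3=5

Answer: 3 5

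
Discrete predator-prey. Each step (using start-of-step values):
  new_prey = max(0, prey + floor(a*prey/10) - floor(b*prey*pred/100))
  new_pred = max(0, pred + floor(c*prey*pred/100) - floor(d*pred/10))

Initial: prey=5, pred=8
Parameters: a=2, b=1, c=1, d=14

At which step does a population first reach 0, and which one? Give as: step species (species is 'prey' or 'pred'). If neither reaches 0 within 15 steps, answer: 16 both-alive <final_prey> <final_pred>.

Answer: 1 pred

Derivation:
Step 1: prey: 5+1-0=6; pred: 8+0-11=0
First extinction: pred at step 1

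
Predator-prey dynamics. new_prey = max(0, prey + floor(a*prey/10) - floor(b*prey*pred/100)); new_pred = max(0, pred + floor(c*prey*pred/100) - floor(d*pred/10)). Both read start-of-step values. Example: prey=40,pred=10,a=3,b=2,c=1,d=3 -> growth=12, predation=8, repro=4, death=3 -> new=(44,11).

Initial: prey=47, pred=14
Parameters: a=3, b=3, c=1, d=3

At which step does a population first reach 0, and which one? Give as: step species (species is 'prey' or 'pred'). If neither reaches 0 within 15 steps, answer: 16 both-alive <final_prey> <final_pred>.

Step 1: prey: 47+14-19=42; pred: 14+6-4=16
Step 2: prey: 42+12-20=34; pred: 16+6-4=18
Step 3: prey: 34+10-18=26; pred: 18+6-5=19
Step 4: prey: 26+7-14=19; pred: 19+4-5=18
Step 5: prey: 19+5-10=14; pred: 18+3-5=16
Step 6: prey: 14+4-6=12; pred: 16+2-4=14
Step 7: prey: 12+3-5=10; pred: 14+1-4=11
Step 8: prey: 10+3-3=10; pred: 11+1-3=9
Step 9: prey: 10+3-2=11; pred: 9+0-2=7
Step 10: prey: 11+3-2=12; pred: 7+0-2=5
Step 11: prey: 12+3-1=14; pred: 5+0-1=4
Step 12: prey: 14+4-1=17; pred: 4+0-1=3
Step 13: prey: 17+5-1=21; pred: 3+0-0=3
Step 14: prey: 21+6-1=26; pred: 3+0-0=3
Step 15: prey: 26+7-2=31; pred: 3+0-0=3
No extinction within 15 steps

Answer: 16 both-alive 31 3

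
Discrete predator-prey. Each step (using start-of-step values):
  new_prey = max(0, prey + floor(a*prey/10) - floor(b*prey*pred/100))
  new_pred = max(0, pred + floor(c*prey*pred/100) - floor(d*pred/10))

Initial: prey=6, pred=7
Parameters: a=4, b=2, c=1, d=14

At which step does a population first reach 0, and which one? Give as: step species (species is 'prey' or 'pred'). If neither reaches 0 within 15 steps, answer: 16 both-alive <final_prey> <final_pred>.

Step 1: prey: 6+2-0=8; pred: 7+0-9=0
First extinction: pred at step 1

Answer: 1 pred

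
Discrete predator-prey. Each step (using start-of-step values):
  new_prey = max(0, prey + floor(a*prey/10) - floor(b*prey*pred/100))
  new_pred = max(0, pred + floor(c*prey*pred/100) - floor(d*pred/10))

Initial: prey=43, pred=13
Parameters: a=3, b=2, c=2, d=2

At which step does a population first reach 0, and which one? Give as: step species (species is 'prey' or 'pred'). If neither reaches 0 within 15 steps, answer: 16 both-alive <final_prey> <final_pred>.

Answer: 5 prey

Derivation:
Step 1: prey: 43+12-11=44; pred: 13+11-2=22
Step 2: prey: 44+13-19=38; pred: 22+19-4=37
Step 3: prey: 38+11-28=21; pred: 37+28-7=58
Step 4: prey: 21+6-24=3; pred: 58+24-11=71
Step 5: prey: 3+0-4=0; pred: 71+4-14=61
First extinction: prey at step 5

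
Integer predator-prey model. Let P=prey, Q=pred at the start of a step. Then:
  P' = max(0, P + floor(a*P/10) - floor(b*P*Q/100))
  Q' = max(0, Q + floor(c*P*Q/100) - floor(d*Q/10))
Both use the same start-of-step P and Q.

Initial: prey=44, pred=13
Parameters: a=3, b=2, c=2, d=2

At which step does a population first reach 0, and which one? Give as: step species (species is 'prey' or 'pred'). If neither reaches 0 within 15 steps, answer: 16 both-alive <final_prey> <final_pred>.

Answer: 5 prey

Derivation:
Step 1: prey: 44+13-11=46; pred: 13+11-2=22
Step 2: prey: 46+13-20=39; pred: 22+20-4=38
Step 3: prey: 39+11-29=21; pred: 38+29-7=60
Step 4: prey: 21+6-25=2; pred: 60+25-12=73
Step 5: prey: 2+0-2=0; pred: 73+2-14=61
First extinction: prey at step 5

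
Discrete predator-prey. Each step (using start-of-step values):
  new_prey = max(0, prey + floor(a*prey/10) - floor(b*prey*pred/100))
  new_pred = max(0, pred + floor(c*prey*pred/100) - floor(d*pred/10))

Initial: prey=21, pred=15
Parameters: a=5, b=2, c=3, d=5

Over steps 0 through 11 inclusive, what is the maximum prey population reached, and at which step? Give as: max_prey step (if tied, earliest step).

Step 1: prey: 21+10-6=25; pred: 15+9-7=17
Step 2: prey: 25+12-8=29; pred: 17+12-8=21
Step 3: prey: 29+14-12=31; pred: 21+18-10=29
Step 4: prey: 31+15-17=29; pred: 29+26-14=41
Step 5: prey: 29+14-23=20; pred: 41+35-20=56
Step 6: prey: 20+10-22=8; pred: 56+33-28=61
Step 7: prey: 8+4-9=3; pred: 61+14-30=45
Step 8: prey: 3+1-2=2; pred: 45+4-22=27
Step 9: prey: 2+1-1=2; pred: 27+1-13=15
Step 10: prey: 2+1-0=3; pred: 15+0-7=8
Step 11: prey: 3+1-0=4; pred: 8+0-4=4
Max prey = 31 at step 3

Answer: 31 3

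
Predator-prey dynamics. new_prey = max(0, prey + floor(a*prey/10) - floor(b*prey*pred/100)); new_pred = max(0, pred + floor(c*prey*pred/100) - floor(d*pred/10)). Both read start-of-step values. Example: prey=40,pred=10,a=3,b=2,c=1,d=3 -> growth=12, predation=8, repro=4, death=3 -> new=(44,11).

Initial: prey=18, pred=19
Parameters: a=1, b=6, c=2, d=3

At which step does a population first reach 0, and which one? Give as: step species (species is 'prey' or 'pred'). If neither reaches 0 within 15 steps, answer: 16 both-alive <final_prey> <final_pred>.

Step 1: prey: 18+1-20=0; pred: 19+6-5=20
First extinction: prey at step 1

Answer: 1 prey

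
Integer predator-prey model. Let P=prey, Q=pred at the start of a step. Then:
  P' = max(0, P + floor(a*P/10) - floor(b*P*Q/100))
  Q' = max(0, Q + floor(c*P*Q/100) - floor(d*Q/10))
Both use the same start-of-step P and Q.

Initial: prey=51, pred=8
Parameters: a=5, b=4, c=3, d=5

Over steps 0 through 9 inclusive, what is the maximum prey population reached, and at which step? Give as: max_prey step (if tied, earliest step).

Answer: 60 1

Derivation:
Step 1: prey: 51+25-16=60; pred: 8+12-4=16
Step 2: prey: 60+30-38=52; pred: 16+28-8=36
Step 3: prey: 52+26-74=4; pred: 36+56-18=74
Step 4: prey: 4+2-11=0; pred: 74+8-37=45
Step 5: prey: 0+0-0=0; pred: 45+0-22=23
Step 6: prey: 0+0-0=0; pred: 23+0-11=12
Step 7: prey: 0+0-0=0; pred: 12+0-6=6
Step 8: prey: 0+0-0=0; pred: 6+0-3=3
Step 9: prey: 0+0-0=0; pred: 3+0-1=2
Max prey = 60 at step 1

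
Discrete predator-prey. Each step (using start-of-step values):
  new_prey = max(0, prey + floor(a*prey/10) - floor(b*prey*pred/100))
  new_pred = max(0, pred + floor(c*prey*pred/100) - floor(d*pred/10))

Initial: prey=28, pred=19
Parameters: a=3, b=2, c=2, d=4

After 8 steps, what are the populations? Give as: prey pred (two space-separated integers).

Answer: 11 11

Derivation:
Step 1: prey: 28+8-10=26; pred: 19+10-7=22
Step 2: prey: 26+7-11=22; pred: 22+11-8=25
Step 3: prey: 22+6-11=17; pred: 25+11-10=26
Step 4: prey: 17+5-8=14; pred: 26+8-10=24
Step 5: prey: 14+4-6=12; pred: 24+6-9=21
Step 6: prey: 12+3-5=10; pred: 21+5-8=18
Step 7: prey: 10+3-3=10; pred: 18+3-7=14
Step 8: prey: 10+3-2=11; pred: 14+2-5=11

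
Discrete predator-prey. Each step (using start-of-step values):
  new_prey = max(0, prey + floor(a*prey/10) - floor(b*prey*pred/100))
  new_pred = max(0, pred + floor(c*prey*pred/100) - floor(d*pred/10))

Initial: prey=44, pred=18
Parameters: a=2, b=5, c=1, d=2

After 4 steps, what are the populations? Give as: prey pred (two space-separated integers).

Answer: 0 13

Derivation:
Step 1: prey: 44+8-39=13; pred: 18+7-3=22
Step 2: prey: 13+2-14=1; pred: 22+2-4=20
Step 3: prey: 1+0-1=0; pred: 20+0-4=16
Step 4: prey: 0+0-0=0; pred: 16+0-3=13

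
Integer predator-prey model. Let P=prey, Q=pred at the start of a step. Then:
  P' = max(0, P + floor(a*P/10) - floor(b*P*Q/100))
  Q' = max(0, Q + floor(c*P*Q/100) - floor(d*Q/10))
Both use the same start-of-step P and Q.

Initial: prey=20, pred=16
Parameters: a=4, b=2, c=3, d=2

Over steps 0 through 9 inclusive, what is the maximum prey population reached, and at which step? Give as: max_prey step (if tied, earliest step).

Step 1: prey: 20+8-6=22; pred: 16+9-3=22
Step 2: prey: 22+8-9=21; pred: 22+14-4=32
Step 3: prey: 21+8-13=16; pred: 32+20-6=46
Step 4: prey: 16+6-14=8; pred: 46+22-9=59
Step 5: prey: 8+3-9=2; pred: 59+14-11=62
Step 6: prey: 2+0-2=0; pred: 62+3-12=53
Step 7: prey: 0+0-0=0; pred: 53+0-10=43
Step 8: prey: 0+0-0=0; pred: 43+0-8=35
Step 9: prey: 0+0-0=0; pred: 35+0-7=28
Max prey = 22 at step 1

Answer: 22 1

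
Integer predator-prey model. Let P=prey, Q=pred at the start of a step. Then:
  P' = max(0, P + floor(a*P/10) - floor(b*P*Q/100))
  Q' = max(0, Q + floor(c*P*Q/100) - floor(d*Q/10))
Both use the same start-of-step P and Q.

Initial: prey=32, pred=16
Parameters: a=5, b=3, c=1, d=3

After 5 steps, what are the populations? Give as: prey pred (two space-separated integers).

Answer: 33 17

Derivation:
Step 1: prey: 32+16-15=33; pred: 16+5-4=17
Step 2: prey: 33+16-16=33; pred: 17+5-5=17
Step 3: prey: 33+16-16=33; pred: 17+5-5=17
Step 4: prey: 33+16-16=33; pred: 17+5-5=17
Step 5: prey: 33+16-16=33; pred: 17+5-5=17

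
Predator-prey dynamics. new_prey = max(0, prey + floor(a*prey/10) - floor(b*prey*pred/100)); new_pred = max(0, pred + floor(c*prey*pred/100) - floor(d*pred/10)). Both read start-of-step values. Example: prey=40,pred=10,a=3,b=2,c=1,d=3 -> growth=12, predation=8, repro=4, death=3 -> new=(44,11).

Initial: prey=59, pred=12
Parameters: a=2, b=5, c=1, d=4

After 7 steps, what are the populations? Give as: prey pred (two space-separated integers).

Step 1: prey: 59+11-35=35; pred: 12+7-4=15
Step 2: prey: 35+7-26=16; pred: 15+5-6=14
Step 3: prey: 16+3-11=8; pred: 14+2-5=11
Step 4: prey: 8+1-4=5; pred: 11+0-4=7
Step 5: prey: 5+1-1=5; pred: 7+0-2=5
Step 6: prey: 5+1-1=5; pred: 5+0-2=3
Step 7: prey: 5+1-0=6; pred: 3+0-1=2

Answer: 6 2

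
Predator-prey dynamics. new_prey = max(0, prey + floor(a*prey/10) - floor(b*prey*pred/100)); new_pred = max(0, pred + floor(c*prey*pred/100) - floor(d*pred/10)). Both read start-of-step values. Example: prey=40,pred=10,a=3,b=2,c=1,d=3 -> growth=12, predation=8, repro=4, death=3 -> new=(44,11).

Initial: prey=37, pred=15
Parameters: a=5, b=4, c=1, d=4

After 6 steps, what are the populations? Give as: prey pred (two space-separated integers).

Step 1: prey: 37+18-22=33; pred: 15+5-6=14
Step 2: prey: 33+16-18=31; pred: 14+4-5=13
Step 3: prey: 31+15-16=30; pred: 13+4-5=12
Step 4: prey: 30+15-14=31; pred: 12+3-4=11
Step 5: prey: 31+15-13=33; pred: 11+3-4=10
Step 6: prey: 33+16-13=36; pred: 10+3-4=9

Answer: 36 9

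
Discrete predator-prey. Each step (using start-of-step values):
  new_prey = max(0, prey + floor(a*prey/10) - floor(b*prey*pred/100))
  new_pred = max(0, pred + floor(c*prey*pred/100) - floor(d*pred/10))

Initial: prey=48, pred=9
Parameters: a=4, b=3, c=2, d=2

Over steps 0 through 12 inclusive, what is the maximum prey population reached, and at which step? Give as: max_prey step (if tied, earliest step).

Answer: 55 1

Derivation:
Step 1: prey: 48+19-12=55; pred: 9+8-1=16
Step 2: prey: 55+22-26=51; pred: 16+17-3=30
Step 3: prey: 51+20-45=26; pred: 30+30-6=54
Step 4: prey: 26+10-42=0; pred: 54+28-10=72
Step 5: prey: 0+0-0=0; pred: 72+0-14=58
Step 6: prey: 0+0-0=0; pred: 58+0-11=47
Step 7: prey: 0+0-0=0; pred: 47+0-9=38
Step 8: prey: 0+0-0=0; pred: 38+0-7=31
Step 9: prey: 0+0-0=0; pred: 31+0-6=25
Step 10: prey: 0+0-0=0; pred: 25+0-5=20
Step 11: prey: 0+0-0=0; pred: 20+0-4=16
Step 12: prey: 0+0-0=0; pred: 16+0-3=13
Max prey = 55 at step 1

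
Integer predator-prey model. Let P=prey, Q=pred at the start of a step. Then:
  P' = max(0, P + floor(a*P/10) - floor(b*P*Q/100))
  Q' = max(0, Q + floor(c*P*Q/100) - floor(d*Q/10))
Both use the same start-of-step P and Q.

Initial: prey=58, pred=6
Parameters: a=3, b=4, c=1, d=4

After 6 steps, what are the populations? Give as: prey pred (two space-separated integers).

Answer: 30 14

Derivation:
Step 1: prey: 58+17-13=62; pred: 6+3-2=7
Step 2: prey: 62+18-17=63; pred: 7+4-2=9
Step 3: prey: 63+18-22=59; pred: 9+5-3=11
Step 4: prey: 59+17-25=51; pred: 11+6-4=13
Step 5: prey: 51+15-26=40; pred: 13+6-5=14
Step 6: prey: 40+12-22=30; pred: 14+5-5=14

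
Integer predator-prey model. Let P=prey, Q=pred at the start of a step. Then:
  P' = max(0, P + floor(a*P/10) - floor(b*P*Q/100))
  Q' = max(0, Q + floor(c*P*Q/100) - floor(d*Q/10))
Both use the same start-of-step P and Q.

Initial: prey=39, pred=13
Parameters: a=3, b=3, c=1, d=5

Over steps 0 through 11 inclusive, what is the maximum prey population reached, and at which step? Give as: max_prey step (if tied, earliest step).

Step 1: prey: 39+11-15=35; pred: 13+5-6=12
Step 2: prey: 35+10-12=33; pred: 12+4-6=10
Step 3: prey: 33+9-9=33; pred: 10+3-5=8
Step 4: prey: 33+9-7=35; pred: 8+2-4=6
Step 5: prey: 35+10-6=39; pred: 6+2-3=5
Step 6: prey: 39+11-5=45; pred: 5+1-2=4
Step 7: prey: 45+13-5=53; pred: 4+1-2=3
Step 8: prey: 53+15-4=64; pred: 3+1-1=3
Step 9: prey: 64+19-5=78; pred: 3+1-1=3
Step 10: prey: 78+23-7=94; pred: 3+2-1=4
Step 11: prey: 94+28-11=111; pred: 4+3-2=5
Max prey = 111 at step 11

Answer: 111 11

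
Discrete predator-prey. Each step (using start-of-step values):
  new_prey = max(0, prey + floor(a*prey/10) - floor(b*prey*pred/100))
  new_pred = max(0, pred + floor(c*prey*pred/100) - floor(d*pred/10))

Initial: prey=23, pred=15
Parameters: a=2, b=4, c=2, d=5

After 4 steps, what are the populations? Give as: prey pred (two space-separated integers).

Step 1: prey: 23+4-13=14; pred: 15+6-7=14
Step 2: prey: 14+2-7=9; pred: 14+3-7=10
Step 3: prey: 9+1-3=7; pred: 10+1-5=6
Step 4: prey: 7+1-1=7; pred: 6+0-3=3

Answer: 7 3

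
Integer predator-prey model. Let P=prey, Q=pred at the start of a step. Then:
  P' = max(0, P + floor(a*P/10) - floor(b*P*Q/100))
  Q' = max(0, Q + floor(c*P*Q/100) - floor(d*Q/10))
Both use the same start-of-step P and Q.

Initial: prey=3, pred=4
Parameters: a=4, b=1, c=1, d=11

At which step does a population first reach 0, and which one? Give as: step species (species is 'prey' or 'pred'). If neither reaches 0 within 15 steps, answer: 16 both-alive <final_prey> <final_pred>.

Step 1: prey: 3+1-0=4; pred: 4+0-4=0
First extinction: pred at step 1

Answer: 1 pred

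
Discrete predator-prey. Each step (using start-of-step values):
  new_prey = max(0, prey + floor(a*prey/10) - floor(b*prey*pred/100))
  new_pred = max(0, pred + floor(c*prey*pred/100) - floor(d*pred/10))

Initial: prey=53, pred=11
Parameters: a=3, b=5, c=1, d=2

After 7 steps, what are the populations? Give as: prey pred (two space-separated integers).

Answer: 1 8

Derivation:
Step 1: prey: 53+15-29=39; pred: 11+5-2=14
Step 2: prey: 39+11-27=23; pred: 14+5-2=17
Step 3: prey: 23+6-19=10; pred: 17+3-3=17
Step 4: prey: 10+3-8=5; pred: 17+1-3=15
Step 5: prey: 5+1-3=3; pred: 15+0-3=12
Step 6: prey: 3+0-1=2; pred: 12+0-2=10
Step 7: prey: 2+0-1=1; pred: 10+0-2=8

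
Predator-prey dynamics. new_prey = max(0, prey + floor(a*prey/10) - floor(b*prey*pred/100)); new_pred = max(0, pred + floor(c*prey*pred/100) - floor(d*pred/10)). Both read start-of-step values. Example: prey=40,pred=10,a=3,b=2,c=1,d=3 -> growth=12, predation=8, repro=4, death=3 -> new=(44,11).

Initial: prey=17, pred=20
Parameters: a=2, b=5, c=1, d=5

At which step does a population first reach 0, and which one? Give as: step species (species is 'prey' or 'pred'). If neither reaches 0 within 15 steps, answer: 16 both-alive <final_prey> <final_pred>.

Step 1: prey: 17+3-17=3; pred: 20+3-10=13
Step 2: prey: 3+0-1=2; pred: 13+0-6=7
Step 3: prey: 2+0-0=2; pred: 7+0-3=4
Step 4: prey: 2+0-0=2; pred: 4+0-2=2
Step 5: prey: 2+0-0=2; pred: 2+0-1=1
Step 6: prey: 2+0-0=2; pred: 1+0-0=1
Steps 7-15: state stable at prey=2, pred=1 (no change)
No extinction within 15 steps

Answer: 16 both-alive 2 1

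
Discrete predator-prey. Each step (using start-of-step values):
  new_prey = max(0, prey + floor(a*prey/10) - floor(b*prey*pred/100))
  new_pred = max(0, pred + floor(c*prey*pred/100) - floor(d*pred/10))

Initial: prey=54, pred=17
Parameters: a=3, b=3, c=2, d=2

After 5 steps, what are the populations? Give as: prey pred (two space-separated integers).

Answer: 0 37

Derivation:
Step 1: prey: 54+16-27=43; pred: 17+18-3=32
Step 2: prey: 43+12-41=14; pred: 32+27-6=53
Step 3: prey: 14+4-22=0; pred: 53+14-10=57
Step 4: prey: 0+0-0=0; pred: 57+0-11=46
Step 5: prey: 0+0-0=0; pred: 46+0-9=37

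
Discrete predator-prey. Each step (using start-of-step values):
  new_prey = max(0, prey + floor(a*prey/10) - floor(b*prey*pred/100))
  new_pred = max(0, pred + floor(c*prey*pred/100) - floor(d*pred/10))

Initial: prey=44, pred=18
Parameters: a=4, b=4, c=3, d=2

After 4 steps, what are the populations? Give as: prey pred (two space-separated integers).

Step 1: prey: 44+17-31=30; pred: 18+23-3=38
Step 2: prey: 30+12-45=0; pred: 38+34-7=65
Step 3: prey: 0+0-0=0; pred: 65+0-13=52
Step 4: prey: 0+0-0=0; pred: 52+0-10=42

Answer: 0 42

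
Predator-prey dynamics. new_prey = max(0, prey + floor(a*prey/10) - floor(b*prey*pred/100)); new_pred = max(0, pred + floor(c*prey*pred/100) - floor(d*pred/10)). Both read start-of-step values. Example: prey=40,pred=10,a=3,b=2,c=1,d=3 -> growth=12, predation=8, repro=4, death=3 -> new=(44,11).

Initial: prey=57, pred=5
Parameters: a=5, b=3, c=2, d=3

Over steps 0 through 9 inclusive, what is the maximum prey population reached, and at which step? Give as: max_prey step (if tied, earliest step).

Answer: 95 2

Derivation:
Step 1: prey: 57+28-8=77; pred: 5+5-1=9
Step 2: prey: 77+38-20=95; pred: 9+13-2=20
Step 3: prey: 95+47-57=85; pred: 20+38-6=52
Step 4: prey: 85+42-132=0; pred: 52+88-15=125
Step 5: prey: 0+0-0=0; pred: 125+0-37=88
Step 6: prey: 0+0-0=0; pred: 88+0-26=62
Step 7: prey: 0+0-0=0; pred: 62+0-18=44
Step 8: prey: 0+0-0=0; pred: 44+0-13=31
Step 9: prey: 0+0-0=0; pred: 31+0-9=22
Max prey = 95 at step 2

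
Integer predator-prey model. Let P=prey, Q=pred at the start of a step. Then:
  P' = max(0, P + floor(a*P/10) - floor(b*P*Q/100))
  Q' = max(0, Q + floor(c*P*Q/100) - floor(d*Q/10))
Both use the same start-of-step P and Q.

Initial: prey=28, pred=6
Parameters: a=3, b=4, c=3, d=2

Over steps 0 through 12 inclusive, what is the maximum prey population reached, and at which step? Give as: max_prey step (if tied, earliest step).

Answer: 30 1

Derivation:
Step 1: prey: 28+8-6=30; pred: 6+5-1=10
Step 2: prey: 30+9-12=27; pred: 10+9-2=17
Step 3: prey: 27+8-18=17; pred: 17+13-3=27
Step 4: prey: 17+5-18=4; pred: 27+13-5=35
Step 5: prey: 4+1-5=0; pred: 35+4-7=32
Step 6: prey: 0+0-0=0; pred: 32+0-6=26
Step 7: prey: 0+0-0=0; pred: 26+0-5=21
Step 8: prey: 0+0-0=0; pred: 21+0-4=17
Step 9: prey: 0+0-0=0; pred: 17+0-3=14
Step 10: prey: 0+0-0=0; pred: 14+0-2=12
Step 11: prey: 0+0-0=0; pred: 12+0-2=10
Step 12: prey: 0+0-0=0; pred: 10+0-2=8
Max prey = 30 at step 1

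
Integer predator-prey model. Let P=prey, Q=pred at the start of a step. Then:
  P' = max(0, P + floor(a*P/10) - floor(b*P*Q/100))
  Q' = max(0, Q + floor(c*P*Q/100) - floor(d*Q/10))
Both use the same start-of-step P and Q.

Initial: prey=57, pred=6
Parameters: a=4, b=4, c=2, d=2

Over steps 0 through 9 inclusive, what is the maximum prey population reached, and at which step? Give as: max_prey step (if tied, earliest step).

Answer: 66 1

Derivation:
Step 1: prey: 57+22-13=66; pred: 6+6-1=11
Step 2: prey: 66+26-29=63; pred: 11+14-2=23
Step 3: prey: 63+25-57=31; pred: 23+28-4=47
Step 4: prey: 31+12-58=0; pred: 47+29-9=67
Step 5: prey: 0+0-0=0; pred: 67+0-13=54
Step 6: prey: 0+0-0=0; pred: 54+0-10=44
Step 7: prey: 0+0-0=0; pred: 44+0-8=36
Step 8: prey: 0+0-0=0; pred: 36+0-7=29
Step 9: prey: 0+0-0=0; pred: 29+0-5=24
Max prey = 66 at step 1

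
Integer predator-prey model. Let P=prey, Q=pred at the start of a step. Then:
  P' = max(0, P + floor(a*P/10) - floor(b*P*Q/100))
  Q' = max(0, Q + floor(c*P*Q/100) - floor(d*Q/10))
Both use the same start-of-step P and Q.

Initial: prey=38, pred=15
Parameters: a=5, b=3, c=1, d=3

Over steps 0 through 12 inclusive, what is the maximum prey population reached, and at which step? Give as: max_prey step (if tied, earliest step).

Step 1: prey: 38+19-17=40; pred: 15+5-4=16
Step 2: prey: 40+20-19=41; pred: 16+6-4=18
Step 3: prey: 41+20-22=39; pred: 18+7-5=20
Step 4: prey: 39+19-23=35; pred: 20+7-6=21
Step 5: prey: 35+17-22=30; pred: 21+7-6=22
Step 6: prey: 30+15-19=26; pred: 22+6-6=22
Step 7: prey: 26+13-17=22; pred: 22+5-6=21
Step 8: prey: 22+11-13=20; pred: 21+4-6=19
Step 9: prey: 20+10-11=19; pred: 19+3-5=17
Step 10: prey: 19+9-9=19; pred: 17+3-5=15
Step 11: prey: 19+9-8=20; pred: 15+2-4=13
Step 12: prey: 20+10-7=23; pred: 13+2-3=12
Max prey = 41 at step 2

Answer: 41 2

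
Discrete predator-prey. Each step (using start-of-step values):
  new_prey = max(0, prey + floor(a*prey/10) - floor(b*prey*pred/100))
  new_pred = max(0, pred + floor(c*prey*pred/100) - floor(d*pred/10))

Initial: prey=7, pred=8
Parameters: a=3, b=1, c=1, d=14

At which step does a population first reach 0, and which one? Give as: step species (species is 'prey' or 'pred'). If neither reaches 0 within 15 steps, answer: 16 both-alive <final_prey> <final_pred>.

Answer: 1 pred

Derivation:
Step 1: prey: 7+2-0=9; pred: 8+0-11=0
First extinction: pred at step 1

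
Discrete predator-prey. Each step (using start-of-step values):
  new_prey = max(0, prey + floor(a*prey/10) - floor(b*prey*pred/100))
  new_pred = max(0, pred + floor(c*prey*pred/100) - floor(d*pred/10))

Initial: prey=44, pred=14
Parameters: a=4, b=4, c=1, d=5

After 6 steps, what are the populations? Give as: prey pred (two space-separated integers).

Answer: 42 5

Derivation:
Step 1: prey: 44+17-24=37; pred: 14+6-7=13
Step 2: prey: 37+14-19=32; pred: 13+4-6=11
Step 3: prey: 32+12-14=30; pred: 11+3-5=9
Step 4: prey: 30+12-10=32; pred: 9+2-4=7
Step 5: prey: 32+12-8=36; pred: 7+2-3=6
Step 6: prey: 36+14-8=42; pred: 6+2-3=5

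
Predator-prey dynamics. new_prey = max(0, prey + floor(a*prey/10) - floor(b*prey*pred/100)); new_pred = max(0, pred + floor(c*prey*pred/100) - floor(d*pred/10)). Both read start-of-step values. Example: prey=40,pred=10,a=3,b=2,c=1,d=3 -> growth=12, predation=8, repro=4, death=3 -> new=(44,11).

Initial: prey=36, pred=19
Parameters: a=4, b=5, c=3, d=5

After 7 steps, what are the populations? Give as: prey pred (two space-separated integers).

Answer: 0 1

Derivation:
Step 1: prey: 36+14-34=16; pred: 19+20-9=30
Step 2: prey: 16+6-24=0; pred: 30+14-15=29
Step 3: prey: 0+0-0=0; pred: 29+0-14=15
Step 4: prey: 0+0-0=0; pred: 15+0-7=8
Step 5: prey: 0+0-0=0; pred: 8+0-4=4
Step 6: prey: 0+0-0=0; pred: 4+0-2=2
Step 7: prey: 0+0-0=0; pred: 2+0-1=1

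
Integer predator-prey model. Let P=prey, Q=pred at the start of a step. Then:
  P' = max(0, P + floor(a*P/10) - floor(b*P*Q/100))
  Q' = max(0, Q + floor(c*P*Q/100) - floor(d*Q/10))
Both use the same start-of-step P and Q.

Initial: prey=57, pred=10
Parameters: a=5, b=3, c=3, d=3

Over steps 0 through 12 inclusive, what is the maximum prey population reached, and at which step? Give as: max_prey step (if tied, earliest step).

Step 1: prey: 57+28-17=68; pred: 10+17-3=24
Step 2: prey: 68+34-48=54; pred: 24+48-7=65
Step 3: prey: 54+27-105=0; pred: 65+105-19=151
Step 4: prey: 0+0-0=0; pred: 151+0-45=106
Step 5: prey: 0+0-0=0; pred: 106+0-31=75
Step 6: prey: 0+0-0=0; pred: 75+0-22=53
Step 7: prey: 0+0-0=0; pred: 53+0-15=38
Step 8: prey: 0+0-0=0; pred: 38+0-11=27
Step 9: prey: 0+0-0=0; pred: 27+0-8=19
Step 10: prey: 0+0-0=0; pred: 19+0-5=14
Step 11: prey: 0+0-0=0; pred: 14+0-4=10
Step 12: prey: 0+0-0=0; pred: 10+0-3=7
Max prey = 68 at step 1

Answer: 68 1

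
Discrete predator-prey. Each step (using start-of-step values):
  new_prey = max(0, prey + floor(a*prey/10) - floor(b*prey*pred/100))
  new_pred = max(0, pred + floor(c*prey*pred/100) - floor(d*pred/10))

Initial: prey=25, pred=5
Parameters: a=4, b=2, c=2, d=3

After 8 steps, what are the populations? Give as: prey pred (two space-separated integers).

Step 1: prey: 25+10-2=33; pred: 5+2-1=6
Step 2: prey: 33+13-3=43; pred: 6+3-1=8
Step 3: prey: 43+17-6=54; pred: 8+6-2=12
Step 4: prey: 54+21-12=63; pred: 12+12-3=21
Step 5: prey: 63+25-26=62; pred: 21+26-6=41
Step 6: prey: 62+24-50=36; pred: 41+50-12=79
Step 7: prey: 36+14-56=0; pred: 79+56-23=112
Step 8: prey: 0+0-0=0; pred: 112+0-33=79

Answer: 0 79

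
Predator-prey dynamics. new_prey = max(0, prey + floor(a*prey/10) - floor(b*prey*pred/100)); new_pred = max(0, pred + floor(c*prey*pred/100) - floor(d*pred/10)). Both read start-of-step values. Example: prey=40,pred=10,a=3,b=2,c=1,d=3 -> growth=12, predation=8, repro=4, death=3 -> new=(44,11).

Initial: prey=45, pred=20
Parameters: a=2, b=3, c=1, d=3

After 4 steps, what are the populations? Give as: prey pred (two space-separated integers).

Answer: 4 15

Derivation:
Step 1: prey: 45+9-27=27; pred: 20+9-6=23
Step 2: prey: 27+5-18=14; pred: 23+6-6=23
Step 3: prey: 14+2-9=7; pred: 23+3-6=20
Step 4: prey: 7+1-4=4; pred: 20+1-6=15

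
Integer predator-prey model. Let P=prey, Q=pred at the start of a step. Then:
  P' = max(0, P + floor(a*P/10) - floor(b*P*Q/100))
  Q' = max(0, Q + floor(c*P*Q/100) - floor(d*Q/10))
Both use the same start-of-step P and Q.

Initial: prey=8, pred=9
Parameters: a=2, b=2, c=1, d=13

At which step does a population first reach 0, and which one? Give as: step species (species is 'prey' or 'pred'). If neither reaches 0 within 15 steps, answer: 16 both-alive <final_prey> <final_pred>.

Step 1: prey: 8+1-1=8; pred: 9+0-11=0
First extinction: pred at step 1

Answer: 1 pred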